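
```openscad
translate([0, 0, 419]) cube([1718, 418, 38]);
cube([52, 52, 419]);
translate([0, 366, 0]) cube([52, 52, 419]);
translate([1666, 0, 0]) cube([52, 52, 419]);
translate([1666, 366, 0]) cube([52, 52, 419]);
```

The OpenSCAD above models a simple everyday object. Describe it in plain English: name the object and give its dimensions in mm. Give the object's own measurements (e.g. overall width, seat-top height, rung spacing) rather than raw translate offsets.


A long wooden bench with a 1718 mm (x) × 418 mm (y) seat, 38 mm thick, its top surface 457 mm above the floor. Four 52 mm square legs at the seat corners, flush with the edges, run from z = 0 to the seat underside.


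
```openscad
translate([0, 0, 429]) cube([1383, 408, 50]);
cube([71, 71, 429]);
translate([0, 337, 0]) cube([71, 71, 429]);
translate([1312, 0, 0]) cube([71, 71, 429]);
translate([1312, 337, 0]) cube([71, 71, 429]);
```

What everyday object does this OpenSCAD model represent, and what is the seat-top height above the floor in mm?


A bench. The seat-top height is 479 mm.

A long slab on four corner posts — a bench. The slab sits at z = 429 with thickness 50, so the top is 429 + 50 = 479 mm.


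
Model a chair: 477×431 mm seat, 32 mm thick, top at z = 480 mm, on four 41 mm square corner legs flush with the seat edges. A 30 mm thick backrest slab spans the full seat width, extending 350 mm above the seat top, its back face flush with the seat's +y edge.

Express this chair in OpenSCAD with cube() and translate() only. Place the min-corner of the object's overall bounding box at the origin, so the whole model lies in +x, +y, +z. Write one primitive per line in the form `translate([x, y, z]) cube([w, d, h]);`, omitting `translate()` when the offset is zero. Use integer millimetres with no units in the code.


// leg_h = 480 - 32 = 448
translate([0, 0, 448]) cube([477, 431, 32]);
cube([41, 41, 448]);
translate([436, 0, 0]) cube([41, 41, 448]);
translate([0, 390, 0]) cube([41, 41, 448]);
translate([436, 390, 0]) cube([41, 41, 448]);
translate([0, 401, 480]) cube([477, 30, 350]);


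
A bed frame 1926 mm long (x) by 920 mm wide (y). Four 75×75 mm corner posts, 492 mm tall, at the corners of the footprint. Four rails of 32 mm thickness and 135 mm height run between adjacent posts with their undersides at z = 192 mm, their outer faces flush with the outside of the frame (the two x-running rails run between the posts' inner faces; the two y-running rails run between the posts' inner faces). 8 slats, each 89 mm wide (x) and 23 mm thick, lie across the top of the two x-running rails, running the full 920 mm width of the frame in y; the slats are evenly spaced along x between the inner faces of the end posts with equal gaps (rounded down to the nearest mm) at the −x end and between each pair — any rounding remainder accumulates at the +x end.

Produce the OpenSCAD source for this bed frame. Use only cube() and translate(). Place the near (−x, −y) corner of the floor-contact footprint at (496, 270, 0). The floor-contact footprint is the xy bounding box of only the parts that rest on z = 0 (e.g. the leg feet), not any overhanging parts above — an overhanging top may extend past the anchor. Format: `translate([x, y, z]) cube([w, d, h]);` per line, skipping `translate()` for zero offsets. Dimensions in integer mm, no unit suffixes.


translate([496, 270, 0]) cube([75, 75, 492]);
translate([496, 1115, 0]) cube([75, 75, 492]);
translate([2347, 270, 0]) cube([75, 75, 492]);
translate([2347, 1115, 0]) cube([75, 75, 492]);
translate([571, 270, 192]) cube([1776, 32, 135]);
translate([571, 1158, 192]) cube([1776, 32, 135]);
translate([496, 345, 192]) cube([32, 770, 135]);
translate([2390, 345, 192]) cube([32, 770, 135]);
translate([689, 270, 327]) cube([89, 920, 23]);
translate([896, 270, 327]) cube([89, 920, 23]);
translate([1103, 270, 327]) cube([89, 920, 23]);
translate([1310, 270, 327]) cube([89, 920, 23]);
translate([1517, 270, 327]) cube([89, 920, 23]);
translate([1724, 270, 327]) cube([89, 920, 23]);
translate([1931, 270, 327]) cube([89, 920, 23]);
translate([2138, 270, 327]) cube([89, 920, 23]);


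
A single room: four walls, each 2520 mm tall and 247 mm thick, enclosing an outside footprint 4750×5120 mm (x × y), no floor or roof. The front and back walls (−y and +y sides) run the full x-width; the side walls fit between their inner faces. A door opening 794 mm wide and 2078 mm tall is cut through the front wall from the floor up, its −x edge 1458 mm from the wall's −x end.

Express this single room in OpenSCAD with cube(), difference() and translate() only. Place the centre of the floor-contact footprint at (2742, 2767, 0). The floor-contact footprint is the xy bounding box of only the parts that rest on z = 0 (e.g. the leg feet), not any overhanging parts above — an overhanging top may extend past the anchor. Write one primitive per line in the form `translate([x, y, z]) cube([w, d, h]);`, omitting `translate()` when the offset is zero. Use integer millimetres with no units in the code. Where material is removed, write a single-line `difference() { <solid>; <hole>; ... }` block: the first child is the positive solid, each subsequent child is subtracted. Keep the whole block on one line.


difference() { translate([367, 207, 0]) cube([4750, 247, 2520]); translate([1825, 207, 0]) cube([794, 247, 2078]); }
translate([367, 5080, 0]) cube([4750, 247, 2520]);
translate([367, 454, 0]) cube([247, 4626, 2520]);
translate([4870, 454, 0]) cube([247, 4626, 2520]);


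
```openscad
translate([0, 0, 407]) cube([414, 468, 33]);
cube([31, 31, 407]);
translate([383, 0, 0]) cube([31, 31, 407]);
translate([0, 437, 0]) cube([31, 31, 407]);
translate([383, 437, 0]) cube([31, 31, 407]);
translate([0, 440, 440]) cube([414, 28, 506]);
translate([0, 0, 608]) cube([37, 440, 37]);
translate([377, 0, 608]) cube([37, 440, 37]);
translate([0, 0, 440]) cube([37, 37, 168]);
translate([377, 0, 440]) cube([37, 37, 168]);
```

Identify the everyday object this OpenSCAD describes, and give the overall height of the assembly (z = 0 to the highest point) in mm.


A chair. The overall height is 946 mm.

A slab on four corner posts with a tall panel at the back — a chair. The seat slab sits at z = 407 with thickness 33, and the 506 mm backrest starts at the seat top, so the overall height is 407 + 33 + 506 = 946 mm.


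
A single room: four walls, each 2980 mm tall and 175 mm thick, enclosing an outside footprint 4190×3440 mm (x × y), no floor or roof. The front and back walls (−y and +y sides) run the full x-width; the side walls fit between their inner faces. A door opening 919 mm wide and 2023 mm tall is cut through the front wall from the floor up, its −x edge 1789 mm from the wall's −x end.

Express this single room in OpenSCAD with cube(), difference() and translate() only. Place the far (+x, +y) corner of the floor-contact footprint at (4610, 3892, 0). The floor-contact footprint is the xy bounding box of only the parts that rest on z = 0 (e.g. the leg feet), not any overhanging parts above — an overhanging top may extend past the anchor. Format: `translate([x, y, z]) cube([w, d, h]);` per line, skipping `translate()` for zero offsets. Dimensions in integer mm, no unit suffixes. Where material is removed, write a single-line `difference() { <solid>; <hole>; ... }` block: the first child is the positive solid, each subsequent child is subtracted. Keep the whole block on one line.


difference() { translate([420, 452, 0]) cube([4190, 175, 2980]); translate([2209, 452, 0]) cube([919, 175, 2023]); }
translate([420, 3717, 0]) cube([4190, 175, 2980]);
translate([420, 627, 0]) cube([175, 3090, 2980]);
translate([4435, 627, 0]) cube([175, 3090, 2980]);


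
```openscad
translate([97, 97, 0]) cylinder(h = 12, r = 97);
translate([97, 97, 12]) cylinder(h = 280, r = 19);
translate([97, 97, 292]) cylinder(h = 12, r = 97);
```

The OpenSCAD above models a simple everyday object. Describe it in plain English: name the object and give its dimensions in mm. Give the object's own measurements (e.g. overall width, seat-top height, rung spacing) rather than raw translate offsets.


A spool: two coaxial disc flanges of radius 97 mm and thickness 12 mm, joined by a core cylinder of radius 19 mm and height 280 mm. The lower flange rests on z = 0 and the three cylinders share a vertical axis.


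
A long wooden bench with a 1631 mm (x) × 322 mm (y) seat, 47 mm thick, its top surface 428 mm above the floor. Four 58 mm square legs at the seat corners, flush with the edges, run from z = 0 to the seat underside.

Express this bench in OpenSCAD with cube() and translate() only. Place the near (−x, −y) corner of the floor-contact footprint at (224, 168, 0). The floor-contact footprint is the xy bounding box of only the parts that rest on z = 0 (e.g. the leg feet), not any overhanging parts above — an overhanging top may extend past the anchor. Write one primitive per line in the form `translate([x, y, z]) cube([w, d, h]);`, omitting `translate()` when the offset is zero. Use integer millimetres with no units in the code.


// leg_h = 428 − 47 = 381
translate([224, 168, 381]) cube([1631, 322, 47]);
translate([224, 168, 0]) cube([58, 58, 381]);
translate([224, 432, 0]) cube([58, 58, 381]);
translate([1797, 168, 0]) cube([58, 58, 381]);
translate([1797, 432, 0]) cube([58, 58, 381]);


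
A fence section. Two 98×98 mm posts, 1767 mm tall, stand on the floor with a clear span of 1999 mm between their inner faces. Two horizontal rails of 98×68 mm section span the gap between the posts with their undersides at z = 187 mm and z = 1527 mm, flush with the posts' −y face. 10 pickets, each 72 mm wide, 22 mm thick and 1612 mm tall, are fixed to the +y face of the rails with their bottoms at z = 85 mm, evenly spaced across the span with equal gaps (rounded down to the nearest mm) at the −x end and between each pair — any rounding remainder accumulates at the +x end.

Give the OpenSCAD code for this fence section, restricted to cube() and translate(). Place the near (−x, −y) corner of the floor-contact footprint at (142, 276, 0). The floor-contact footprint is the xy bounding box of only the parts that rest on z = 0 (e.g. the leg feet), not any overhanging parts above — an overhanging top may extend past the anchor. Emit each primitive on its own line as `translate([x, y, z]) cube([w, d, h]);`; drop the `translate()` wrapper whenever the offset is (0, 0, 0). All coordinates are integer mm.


translate([142, 276, 0]) cube([98, 98, 1767]);
translate([2239, 276, 0]) cube([98, 98, 1767]);
translate([240, 276, 187]) cube([1999, 98, 68]);
translate([240, 276, 1527]) cube([1999, 98, 68]);
translate([356, 374, 85]) cube([72, 22, 1612]);
translate([544, 374, 85]) cube([72, 22, 1612]);
translate([732, 374, 85]) cube([72, 22, 1612]);
translate([920, 374, 85]) cube([72, 22, 1612]);
translate([1108, 374, 85]) cube([72, 22, 1612]);
translate([1296, 374, 85]) cube([72, 22, 1612]);
translate([1484, 374, 85]) cube([72, 22, 1612]);
translate([1672, 374, 85]) cube([72, 22, 1612]);
translate([1860, 374, 85]) cube([72, 22, 1612]);
translate([2048, 374, 85]) cube([72, 22, 1612]);


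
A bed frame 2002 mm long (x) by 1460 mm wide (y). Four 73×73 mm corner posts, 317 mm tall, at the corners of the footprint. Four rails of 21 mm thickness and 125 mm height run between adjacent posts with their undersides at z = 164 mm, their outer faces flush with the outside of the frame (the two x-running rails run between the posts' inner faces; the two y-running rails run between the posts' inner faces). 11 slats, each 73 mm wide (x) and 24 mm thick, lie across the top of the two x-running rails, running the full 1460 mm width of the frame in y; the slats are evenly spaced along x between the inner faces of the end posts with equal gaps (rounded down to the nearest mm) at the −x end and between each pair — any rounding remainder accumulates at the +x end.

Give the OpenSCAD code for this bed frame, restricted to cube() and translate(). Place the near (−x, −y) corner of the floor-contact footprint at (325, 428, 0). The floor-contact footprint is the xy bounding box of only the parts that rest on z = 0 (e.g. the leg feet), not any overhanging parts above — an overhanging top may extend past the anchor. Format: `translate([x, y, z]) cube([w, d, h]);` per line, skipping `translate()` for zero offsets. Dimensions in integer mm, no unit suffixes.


translate([325, 428, 0]) cube([73, 73, 317]);
translate([325, 1815, 0]) cube([73, 73, 317]);
translate([2254, 428, 0]) cube([73, 73, 317]);
translate([2254, 1815, 0]) cube([73, 73, 317]);
translate([398, 428, 164]) cube([1856, 21, 125]);
translate([398, 1867, 164]) cube([1856, 21, 125]);
translate([325, 501, 164]) cube([21, 1314, 125]);
translate([2306, 501, 164]) cube([21, 1314, 125]);
translate([485, 428, 289]) cube([73, 1460, 24]);
translate([645, 428, 289]) cube([73, 1460, 24]);
translate([805, 428, 289]) cube([73, 1460, 24]);
translate([965, 428, 289]) cube([73, 1460, 24]);
translate([1125, 428, 289]) cube([73, 1460, 24]);
translate([1285, 428, 289]) cube([73, 1460, 24]);
translate([1445, 428, 289]) cube([73, 1460, 24]);
translate([1605, 428, 289]) cube([73, 1460, 24]);
translate([1765, 428, 289]) cube([73, 1460, 24]);
translate([1925, 428, 289]) cube([73, 1460, 24]);
translate([2085, 428, 289]) cube([73, 1460, 24]);


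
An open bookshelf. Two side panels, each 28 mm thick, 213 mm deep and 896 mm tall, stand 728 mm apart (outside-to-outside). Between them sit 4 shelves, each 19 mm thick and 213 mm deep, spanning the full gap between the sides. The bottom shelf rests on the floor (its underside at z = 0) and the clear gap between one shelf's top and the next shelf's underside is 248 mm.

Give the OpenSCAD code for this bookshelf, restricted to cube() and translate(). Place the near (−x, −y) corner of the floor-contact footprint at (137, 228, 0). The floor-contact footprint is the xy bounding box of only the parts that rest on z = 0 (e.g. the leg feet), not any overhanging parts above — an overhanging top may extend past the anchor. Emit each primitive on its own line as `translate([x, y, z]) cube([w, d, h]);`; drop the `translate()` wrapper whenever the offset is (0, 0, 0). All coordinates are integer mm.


translate([137, 228, 0]) cube([28, 213, 896]);
translate([837, 228, 0]) cube([28, 213, 896]);
translate([165, 228, 0]) cube([672, 213, 19]);
translate([165, 228, 267]) cube([672, 213, 19]);
translate([165, 228, 534]) cube([672, 213, 19]);
translate([165, 228, 801]) cube([672, 213, 19]);


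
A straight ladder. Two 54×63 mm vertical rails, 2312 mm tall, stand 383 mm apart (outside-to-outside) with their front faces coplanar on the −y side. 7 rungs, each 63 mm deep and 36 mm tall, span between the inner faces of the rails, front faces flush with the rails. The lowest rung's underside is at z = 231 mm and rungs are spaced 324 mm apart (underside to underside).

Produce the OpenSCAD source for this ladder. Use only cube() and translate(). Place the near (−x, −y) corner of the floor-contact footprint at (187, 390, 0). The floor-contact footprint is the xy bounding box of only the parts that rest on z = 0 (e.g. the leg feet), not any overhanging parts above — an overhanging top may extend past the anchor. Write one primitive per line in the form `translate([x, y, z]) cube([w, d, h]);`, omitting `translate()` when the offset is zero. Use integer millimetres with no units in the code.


translate([187, 390, 0]) cube([54, 63, 2312]);
translate([516, 390, 0]) cube([54, 63, 2312]);
translate([241, 390, 231]) cube([275, 63, 36]);
translate([241, 390, 555]) cube([275, 63, 36]);
translate([241, 390, 879]) cube([275, 63, 36]);
translate([241, 390, 1203]) cube([275, 63, 36]);
translate([241, 390, 1527]) cube([275, 63, 36]);
translate([241, 390, 1851]) cube([275, 63, 36]);
translate([241, 390, 2175]) cube([275, 63, 36]);


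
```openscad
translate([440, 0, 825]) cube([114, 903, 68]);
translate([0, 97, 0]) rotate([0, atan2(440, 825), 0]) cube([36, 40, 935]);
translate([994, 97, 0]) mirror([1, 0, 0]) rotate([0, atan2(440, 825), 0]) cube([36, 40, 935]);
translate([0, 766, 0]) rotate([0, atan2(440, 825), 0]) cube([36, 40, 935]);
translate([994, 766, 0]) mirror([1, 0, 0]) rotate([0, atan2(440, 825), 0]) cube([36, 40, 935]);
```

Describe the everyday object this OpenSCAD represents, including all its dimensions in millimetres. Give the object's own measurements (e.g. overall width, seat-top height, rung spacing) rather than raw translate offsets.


A sawhorse. A 114×903×68 mm beam (x, y, z) sits on two A-frame leg pairs. Each pair is two raked legs of 36×40 mm section (40 mm along y) splaying symmetrically in x. Each leg rises 825 mm vertically over 440 mm of horizontal reach and is 935 mm long along its own axis. Every leg's outer bottom edge rests on the floor and its outer top edge meets a bottom edge of the beam — the left legs (tilting toward +x) meet the beam's −x bottom edge, the right legs (their mirror images, tilting toward −x) meet its +x bottom edge — so the leg tops tuck under the beam, the beam's underside is 825 mm above the floor, and the feet are 994 mm apart outside-to-outside with the beam centred between them. The two leg pairs are set in 97 mm from either end of the beam.


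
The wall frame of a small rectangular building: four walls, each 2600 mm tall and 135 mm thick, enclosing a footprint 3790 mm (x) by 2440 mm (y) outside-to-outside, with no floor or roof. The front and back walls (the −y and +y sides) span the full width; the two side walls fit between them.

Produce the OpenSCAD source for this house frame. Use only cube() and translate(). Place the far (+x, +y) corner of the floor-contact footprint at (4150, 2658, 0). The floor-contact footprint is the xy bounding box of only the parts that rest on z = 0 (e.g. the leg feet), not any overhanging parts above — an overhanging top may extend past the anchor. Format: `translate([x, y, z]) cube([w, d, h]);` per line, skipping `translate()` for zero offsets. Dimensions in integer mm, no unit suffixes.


translate([360, 218, 0]) cube([3790, 135, 2600]);
translate([360, 2523, 0]) cube([3790, 135, 2600]);
translate([360, 353, 0]) cube([135, 2170, 2600]);
translate([4015, 353, 0]) cube([135, 2170, 2600]);


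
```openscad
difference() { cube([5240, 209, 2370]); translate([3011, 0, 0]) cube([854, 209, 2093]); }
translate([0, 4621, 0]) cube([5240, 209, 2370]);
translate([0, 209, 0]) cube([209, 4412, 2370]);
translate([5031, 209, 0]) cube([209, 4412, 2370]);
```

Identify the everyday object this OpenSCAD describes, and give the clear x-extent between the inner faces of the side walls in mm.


A single room. The interior width is 4822 mm.

Four walls enclosing a rectangle with a door in the front wall — a room. Outside width 5240 minus two 209 mm walls gives 4822 mm.


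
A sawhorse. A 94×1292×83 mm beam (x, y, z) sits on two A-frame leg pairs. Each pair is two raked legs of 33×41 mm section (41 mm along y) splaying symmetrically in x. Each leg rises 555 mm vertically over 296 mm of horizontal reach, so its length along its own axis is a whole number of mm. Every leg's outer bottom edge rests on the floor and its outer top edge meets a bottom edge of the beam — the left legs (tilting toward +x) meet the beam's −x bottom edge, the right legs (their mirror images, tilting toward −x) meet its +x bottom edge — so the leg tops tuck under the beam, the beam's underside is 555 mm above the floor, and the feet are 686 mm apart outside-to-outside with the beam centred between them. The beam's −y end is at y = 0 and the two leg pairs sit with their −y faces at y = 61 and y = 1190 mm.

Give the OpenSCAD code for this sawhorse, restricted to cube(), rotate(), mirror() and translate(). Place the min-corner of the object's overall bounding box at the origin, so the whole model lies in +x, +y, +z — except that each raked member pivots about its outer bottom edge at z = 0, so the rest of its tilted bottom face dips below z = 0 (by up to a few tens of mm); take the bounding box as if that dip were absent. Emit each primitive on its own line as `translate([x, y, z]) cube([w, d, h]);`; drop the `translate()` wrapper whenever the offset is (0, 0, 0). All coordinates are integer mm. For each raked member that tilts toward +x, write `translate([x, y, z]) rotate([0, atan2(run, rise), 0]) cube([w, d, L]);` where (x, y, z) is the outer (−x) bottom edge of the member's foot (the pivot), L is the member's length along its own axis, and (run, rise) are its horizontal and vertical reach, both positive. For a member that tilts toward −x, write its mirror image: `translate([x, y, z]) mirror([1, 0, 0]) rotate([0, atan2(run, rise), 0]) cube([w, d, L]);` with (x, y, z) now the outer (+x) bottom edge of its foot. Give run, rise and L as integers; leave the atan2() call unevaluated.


// leg length = √(296² + 555²) = 629
// right-leg outer foot x = 2·296 + 94 = 686
// beam min-corner = (296, 0, 555)
translate([296, 0, 555]) cube([94, 1292, 83]);
translate([0, 61, 0]) rotate([0, atan2(296, 555), 0]) cube([33, 41, 629]);
translate([686, 61, 0]) mirror([1, 0, 0]) rotate([0, atan2(296, 555), 0]) cube([33, 41, 629]);
translate([0, 1190, 0]) rotate([0, atan2(296, 555), 0]) cube([33, 41, 629]);
translate([686, 1190, 0]) mirror([1, 0, 0]) rotate([0, atan2(296, 555), 0]) cube([33, 41, 629]);


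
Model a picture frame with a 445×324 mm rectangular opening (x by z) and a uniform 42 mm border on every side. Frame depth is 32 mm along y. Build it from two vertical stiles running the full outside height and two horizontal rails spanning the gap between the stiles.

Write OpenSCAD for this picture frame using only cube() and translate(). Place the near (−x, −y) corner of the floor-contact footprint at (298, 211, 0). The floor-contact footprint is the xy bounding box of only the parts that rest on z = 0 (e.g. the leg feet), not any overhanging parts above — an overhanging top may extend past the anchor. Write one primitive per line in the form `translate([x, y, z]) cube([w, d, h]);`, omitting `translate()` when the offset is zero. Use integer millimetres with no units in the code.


translate([298, 211, 0]) cube([42, 32, 408]);
translate([785, 211, 0]) cube([42, 32, 408]);
translate([340, 211, 0]) cube([445, 32, 42]);
translate([340, 211, 366]) cube([445, 32, 42]);


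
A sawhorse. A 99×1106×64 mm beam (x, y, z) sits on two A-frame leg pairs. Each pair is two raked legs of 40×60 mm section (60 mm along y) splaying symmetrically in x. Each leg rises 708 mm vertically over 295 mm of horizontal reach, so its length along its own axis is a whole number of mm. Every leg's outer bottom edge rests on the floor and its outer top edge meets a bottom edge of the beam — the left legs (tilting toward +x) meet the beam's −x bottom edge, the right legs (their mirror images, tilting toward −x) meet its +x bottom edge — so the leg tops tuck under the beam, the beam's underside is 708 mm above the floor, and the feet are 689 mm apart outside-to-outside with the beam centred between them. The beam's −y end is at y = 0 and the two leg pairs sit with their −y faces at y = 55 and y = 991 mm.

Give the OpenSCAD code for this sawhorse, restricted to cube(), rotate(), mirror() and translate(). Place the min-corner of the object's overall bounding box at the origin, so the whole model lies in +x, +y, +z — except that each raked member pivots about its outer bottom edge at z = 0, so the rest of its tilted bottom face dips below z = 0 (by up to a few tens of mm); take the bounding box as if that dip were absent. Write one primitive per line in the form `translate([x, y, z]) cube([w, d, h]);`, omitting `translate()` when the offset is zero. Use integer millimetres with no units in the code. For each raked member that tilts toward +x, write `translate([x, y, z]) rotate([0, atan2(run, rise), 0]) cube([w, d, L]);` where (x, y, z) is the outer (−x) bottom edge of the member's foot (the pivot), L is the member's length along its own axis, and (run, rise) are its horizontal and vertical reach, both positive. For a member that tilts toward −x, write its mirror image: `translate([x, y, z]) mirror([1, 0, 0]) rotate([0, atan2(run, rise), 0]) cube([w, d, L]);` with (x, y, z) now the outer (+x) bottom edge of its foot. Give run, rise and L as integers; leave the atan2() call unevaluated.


translate([295, 0, 708]) cube([99, 1106, 64]);
translate([0, 55, 0]) rotate([0, atan2(295, 708), 0]) cube([40, 60, 767]);
translate([689, 55, 0]) mirror([1, 0, 0]) rotate([0, atan2(295, 708), 0]) cube([40, 60, 767]);
translate([0, 991, 0]) rotate([0, atan2(295, 708), 0]) cube([40, 60, 767]);
translate([689, 991, 0]) mirror([1, 0, 0]) rotate([0, atan2(295, 708), 0]) cube([40, 60, 767]);


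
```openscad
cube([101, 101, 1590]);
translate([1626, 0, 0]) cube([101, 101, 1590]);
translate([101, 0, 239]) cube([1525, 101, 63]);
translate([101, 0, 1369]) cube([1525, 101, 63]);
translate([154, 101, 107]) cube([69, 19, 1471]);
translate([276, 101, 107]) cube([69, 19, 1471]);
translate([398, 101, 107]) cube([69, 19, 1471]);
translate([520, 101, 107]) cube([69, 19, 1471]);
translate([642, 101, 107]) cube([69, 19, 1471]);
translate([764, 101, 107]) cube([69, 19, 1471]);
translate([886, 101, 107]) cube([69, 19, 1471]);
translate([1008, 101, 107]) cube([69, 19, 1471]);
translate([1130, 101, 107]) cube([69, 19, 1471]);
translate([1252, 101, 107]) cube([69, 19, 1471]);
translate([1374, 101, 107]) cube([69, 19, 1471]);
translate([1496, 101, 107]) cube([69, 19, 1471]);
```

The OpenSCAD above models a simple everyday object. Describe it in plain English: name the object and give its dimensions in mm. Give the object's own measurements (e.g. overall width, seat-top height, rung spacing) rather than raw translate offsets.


A fence section. Two 101×101 mm posts, 1590 mm tall, stand on the floor with a clear span of 1525 mm between their inner faces. Two horizontal rails of 101×63 mm section span the gap between the posts with their undersides at z = 239 mm and z = 1369 mm, flush with the posts' −y face. 12 pickets, each 69 mm wide, 19 mm thick and 1471 mm tall, are fixed to the +y face of the rails with their bottoms at z = 107 mm, spaced across the span with a 53 mm gap after the −x post and between neighbouring pickets, with 61 mm left before the +x post.


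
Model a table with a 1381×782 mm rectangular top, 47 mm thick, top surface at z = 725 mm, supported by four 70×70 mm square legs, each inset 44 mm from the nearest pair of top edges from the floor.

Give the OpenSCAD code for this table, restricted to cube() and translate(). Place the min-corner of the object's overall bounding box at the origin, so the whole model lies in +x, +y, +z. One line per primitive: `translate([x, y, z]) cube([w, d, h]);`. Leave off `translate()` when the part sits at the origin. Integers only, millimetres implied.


translate([0, 0, 678]) cube([1381, 782, 47]);
translate([44, 44, 0]) cube([70, 70, 678]);
translate([1267, 44, 0]) cube([70, 70, 678]);
translate([44, 668, 0]) cube([70, 70, 678]);
translate([1267, 668, 0]) cube([70, 70, 678]);


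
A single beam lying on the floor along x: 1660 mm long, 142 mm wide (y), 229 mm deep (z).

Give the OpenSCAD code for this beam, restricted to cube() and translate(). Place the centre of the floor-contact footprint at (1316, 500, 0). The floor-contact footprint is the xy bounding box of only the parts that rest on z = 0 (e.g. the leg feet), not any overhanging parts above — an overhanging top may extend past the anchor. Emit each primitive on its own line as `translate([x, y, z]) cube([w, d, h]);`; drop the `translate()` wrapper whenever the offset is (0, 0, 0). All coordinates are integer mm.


translate([486, 429, 0]) cube([1660, 142, 229]);


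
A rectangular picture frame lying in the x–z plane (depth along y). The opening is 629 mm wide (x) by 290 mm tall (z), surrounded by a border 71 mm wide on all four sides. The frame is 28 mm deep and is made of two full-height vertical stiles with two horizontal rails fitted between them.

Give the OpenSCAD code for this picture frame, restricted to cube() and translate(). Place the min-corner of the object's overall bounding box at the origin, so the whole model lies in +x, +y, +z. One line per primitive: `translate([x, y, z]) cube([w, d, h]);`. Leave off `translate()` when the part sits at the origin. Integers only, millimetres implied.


cube([71, 28, 432]);
translate([700, 0, 0]) cube([71, 28, 432]);
translate([71, 0, 0]) cube([629, 28, 71]);
translate([71, 0, 361]) cube([629, 28, 71]);


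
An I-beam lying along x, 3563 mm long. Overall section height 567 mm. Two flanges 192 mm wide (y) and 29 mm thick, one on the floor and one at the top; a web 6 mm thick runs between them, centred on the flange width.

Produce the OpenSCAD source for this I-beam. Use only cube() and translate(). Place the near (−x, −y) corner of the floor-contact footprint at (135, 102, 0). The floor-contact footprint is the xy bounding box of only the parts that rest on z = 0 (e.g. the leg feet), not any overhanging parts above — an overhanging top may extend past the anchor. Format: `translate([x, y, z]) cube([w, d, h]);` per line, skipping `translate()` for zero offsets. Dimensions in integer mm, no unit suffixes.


translate([135, 102, 0]) cube([3563, 192, 29]);
translate([135, 195, 29]) cube([3563, 6, 509]);
translate([135, 102, 538]) cube([3563, 192, 29]);


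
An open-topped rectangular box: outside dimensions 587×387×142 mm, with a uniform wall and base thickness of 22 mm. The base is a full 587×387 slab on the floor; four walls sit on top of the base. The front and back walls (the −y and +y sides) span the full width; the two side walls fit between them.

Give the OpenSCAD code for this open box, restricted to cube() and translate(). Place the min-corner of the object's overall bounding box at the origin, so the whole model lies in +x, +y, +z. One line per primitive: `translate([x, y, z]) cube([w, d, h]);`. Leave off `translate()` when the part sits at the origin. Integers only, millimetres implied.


cube([587, 387, 22]);
translate([0, 0, 22]) cube([587, 22, 120]);
translate([0, 365, 22]) cube([587, 22, 120]);
translate([0, 22, 22]) cube([22, 343, 120]);
translate([565, 22, 22]) cube([22, 343, 120]);


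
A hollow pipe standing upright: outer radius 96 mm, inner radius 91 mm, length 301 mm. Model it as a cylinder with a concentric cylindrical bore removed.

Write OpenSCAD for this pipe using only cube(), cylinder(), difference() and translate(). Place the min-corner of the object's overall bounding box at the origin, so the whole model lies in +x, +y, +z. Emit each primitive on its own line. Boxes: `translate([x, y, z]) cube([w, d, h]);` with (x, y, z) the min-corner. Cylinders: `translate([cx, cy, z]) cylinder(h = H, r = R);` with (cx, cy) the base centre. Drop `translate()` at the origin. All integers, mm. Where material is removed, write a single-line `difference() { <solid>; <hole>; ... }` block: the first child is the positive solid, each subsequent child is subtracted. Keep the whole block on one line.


difference() { translate([96, 96, 0]) cylinder(h = 301, r = 96); translate([96, 96, 0]) cylinder(h = 301, r = 91); }


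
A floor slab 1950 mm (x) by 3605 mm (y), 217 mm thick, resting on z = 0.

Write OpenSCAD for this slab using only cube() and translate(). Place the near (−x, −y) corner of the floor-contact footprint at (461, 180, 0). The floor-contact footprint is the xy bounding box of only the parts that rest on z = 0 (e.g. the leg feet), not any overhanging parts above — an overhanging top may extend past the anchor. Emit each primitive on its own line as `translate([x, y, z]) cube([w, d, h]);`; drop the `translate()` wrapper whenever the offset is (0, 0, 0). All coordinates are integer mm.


translate([461, 180, 0]) cube([1950, 3605, 217]);


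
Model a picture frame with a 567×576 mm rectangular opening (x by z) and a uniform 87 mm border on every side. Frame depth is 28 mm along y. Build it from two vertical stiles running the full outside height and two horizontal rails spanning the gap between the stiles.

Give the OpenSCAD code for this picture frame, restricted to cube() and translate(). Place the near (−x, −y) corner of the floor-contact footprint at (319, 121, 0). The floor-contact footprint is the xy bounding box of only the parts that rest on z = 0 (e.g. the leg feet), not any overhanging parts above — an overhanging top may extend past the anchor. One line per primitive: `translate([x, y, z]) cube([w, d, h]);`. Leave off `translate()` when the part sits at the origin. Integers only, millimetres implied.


translate([319, 121, 0]) cube([87, 28, 750]);
translate([973, 121, 0]) cube([87, 28, 750]);
translate([406, 121, 0]) cube([567, 28, 87]);
translate([406, 121, 663]) cube([567, 28, 87]);


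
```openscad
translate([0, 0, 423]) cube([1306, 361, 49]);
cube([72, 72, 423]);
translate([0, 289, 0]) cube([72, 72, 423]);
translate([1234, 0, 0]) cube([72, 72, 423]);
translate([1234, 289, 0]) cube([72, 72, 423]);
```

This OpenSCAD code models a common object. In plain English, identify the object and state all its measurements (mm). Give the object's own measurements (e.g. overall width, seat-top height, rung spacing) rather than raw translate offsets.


A long wooden bench with a 1306 mm (x) × 361 mm (y) seat, 49 mm thick, its top surface 472 mm above the floor. Four 72 mm square legs at the seat corners, flush with the edges, run from z = 0 to the seat underside.


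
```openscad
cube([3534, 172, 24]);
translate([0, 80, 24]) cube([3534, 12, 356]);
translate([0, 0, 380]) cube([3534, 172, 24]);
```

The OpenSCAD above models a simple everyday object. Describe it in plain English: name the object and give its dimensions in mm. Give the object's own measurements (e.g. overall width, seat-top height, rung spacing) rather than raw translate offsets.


An I-beam lying along x, 3534 mm long. Overall section height 404 mm. Two flanges 172 mm wide (y) and 24 mm thick, one on the floor and one at the top; a web 12 mm thick runs between them, centred on the flange width.


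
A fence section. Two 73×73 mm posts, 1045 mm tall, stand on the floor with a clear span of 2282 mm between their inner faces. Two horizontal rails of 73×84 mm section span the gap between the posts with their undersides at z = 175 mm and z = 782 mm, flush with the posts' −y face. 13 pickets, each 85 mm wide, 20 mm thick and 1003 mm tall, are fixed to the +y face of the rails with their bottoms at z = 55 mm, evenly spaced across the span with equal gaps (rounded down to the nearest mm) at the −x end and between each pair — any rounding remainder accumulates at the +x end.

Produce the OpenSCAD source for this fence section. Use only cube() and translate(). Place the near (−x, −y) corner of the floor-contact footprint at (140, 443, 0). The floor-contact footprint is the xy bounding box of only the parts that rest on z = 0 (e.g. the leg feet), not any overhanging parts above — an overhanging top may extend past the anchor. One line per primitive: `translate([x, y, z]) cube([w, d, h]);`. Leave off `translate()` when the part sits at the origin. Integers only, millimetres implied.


translate([140, 443, 0]) cube([73, 73, 1045]);
translate([2495, 443, 0]) cube([73, 73, 1045]);
translate([213, 443, 175]) cube([2282, 73, 84]);
translate([213, 443, 782]) cube([2282, 73, 84]);
translate([297, 516, 55]) cube([85, 20, 1003]);
translate([466, 516, 55]) cube([85, 20, 1003]);
translate([635, 516, 55]) cube([85, 20, 1003]);
translate([804, 516, 55]) cube([85, 20, 1003]);
translate([973, 516, 55]) cube([85, 20, 1003]);
translate([1142, 516, 55]) cube([85, 20, 1003]);
translate([1311, 516, 55]) cube([85, 20, 1003]);
translate([1480, 516, 55]) cube([85, 20, 1003]);
translate([1649, 516, 55]) cube([85, 20, 1003]);
translate([1818, 516, 55]) cube([85, 20, 1003]);
translate([1987, 516, 55]) cube([85, 20, 1003]);
translate([2156, 516, 55]) cube([85, 20, 1003]);
translate([2325, 516, 55]) cube([85, 20, 1003]);


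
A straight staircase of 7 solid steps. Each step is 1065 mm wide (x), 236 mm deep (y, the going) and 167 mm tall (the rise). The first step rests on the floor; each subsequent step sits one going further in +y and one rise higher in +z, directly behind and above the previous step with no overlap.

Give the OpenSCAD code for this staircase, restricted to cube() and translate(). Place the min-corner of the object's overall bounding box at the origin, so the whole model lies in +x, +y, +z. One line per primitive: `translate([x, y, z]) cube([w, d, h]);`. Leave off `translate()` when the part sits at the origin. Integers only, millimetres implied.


cube([1065, 236, 167]);
translate([0, 236, 167]) cube([1065, 236, 167]);
translate([0, 472, 334]) cube([1065, 236, 167]);
translate([0, 708, 501]) cube([1065, 236, 167]);
translate([0, 944, 668]) cube([1065, 236, 167]);
translate([0, 1180, 835]) cube([1065, 236, 167]);
translate([0, 1416, 1002]) cube([1065, 236, 167]);


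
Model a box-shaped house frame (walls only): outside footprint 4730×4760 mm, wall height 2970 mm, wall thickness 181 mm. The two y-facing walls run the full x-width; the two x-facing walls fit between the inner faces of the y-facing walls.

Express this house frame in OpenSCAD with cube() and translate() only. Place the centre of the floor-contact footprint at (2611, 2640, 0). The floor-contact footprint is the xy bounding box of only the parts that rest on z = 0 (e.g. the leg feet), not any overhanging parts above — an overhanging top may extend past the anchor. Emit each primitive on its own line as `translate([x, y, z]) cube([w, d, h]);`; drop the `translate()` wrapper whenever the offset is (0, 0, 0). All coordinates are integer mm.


translate([246, 260, 0]) cube([4730, 181, 2970]);
translate([246, 4839, 0]) cube([4730, 181, 2970]);
translate([246, 441, 0]) cube([181, 4398, 2970]);
translate([4795, 441, 0]) cube([181, 4398, 2970]);


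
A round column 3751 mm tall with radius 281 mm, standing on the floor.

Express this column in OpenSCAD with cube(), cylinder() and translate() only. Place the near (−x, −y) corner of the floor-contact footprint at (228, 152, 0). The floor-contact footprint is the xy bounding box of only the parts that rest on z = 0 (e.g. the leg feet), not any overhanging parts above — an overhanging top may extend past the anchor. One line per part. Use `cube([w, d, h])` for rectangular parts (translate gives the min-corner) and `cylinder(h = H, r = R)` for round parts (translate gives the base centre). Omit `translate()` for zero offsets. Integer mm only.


translate([509, 433, 0]) cylinder(h = 3751, r = 281);


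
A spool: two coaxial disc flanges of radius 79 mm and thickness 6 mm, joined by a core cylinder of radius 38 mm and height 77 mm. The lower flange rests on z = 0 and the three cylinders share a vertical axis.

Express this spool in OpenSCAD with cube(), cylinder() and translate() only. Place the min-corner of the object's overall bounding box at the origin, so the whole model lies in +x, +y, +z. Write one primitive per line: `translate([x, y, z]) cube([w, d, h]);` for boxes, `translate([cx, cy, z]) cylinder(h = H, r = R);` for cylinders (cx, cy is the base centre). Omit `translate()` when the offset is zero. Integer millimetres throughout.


translate([79, 79, 0]) cylinder(h = 6, r = 79);
translate([79, 79, 6]) cylinder(h = 77, r = 38);
translate([79, 79, 83]) cylinder(h = 6, r = 79);


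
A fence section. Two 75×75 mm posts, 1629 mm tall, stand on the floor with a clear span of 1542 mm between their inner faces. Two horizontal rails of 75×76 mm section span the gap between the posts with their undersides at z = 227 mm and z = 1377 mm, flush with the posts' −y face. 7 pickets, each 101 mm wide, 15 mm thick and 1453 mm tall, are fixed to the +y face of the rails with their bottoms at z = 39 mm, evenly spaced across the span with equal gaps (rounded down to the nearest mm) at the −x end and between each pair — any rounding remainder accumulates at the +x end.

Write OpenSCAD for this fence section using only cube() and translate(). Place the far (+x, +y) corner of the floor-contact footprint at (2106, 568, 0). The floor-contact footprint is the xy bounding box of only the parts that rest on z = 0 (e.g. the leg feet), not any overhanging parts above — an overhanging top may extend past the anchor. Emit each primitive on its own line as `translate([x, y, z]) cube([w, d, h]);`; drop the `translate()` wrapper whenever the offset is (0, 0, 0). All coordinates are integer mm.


translate([414, 493, 0]) cube([75, 75, 1629]);
translate([2031, 493, 0]) cube([75, 75, 1629]);
translate([489, 493, 227]) cube([1542, 75, 76]);
translate([489, 493, 1377]) cube([1542, 75, 76]);
translate([593, 568, 39]) cube([101, 15, 1453]);
translate([798, 568, 39]) cube([101, 15, 1453]);
translate([1003, 568, 39]) cube([101, 15, 1453]);
translate([1208, 568, 39]) cube([101, 15, 1453]);
translate([1413, 568, 39]) cube([101, 15, 1453]);
translate([1618, 568, 39]) cube([101, 15, 1453]);
translate([1823, 568, 39]) cube([101, 15, 1453]);
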